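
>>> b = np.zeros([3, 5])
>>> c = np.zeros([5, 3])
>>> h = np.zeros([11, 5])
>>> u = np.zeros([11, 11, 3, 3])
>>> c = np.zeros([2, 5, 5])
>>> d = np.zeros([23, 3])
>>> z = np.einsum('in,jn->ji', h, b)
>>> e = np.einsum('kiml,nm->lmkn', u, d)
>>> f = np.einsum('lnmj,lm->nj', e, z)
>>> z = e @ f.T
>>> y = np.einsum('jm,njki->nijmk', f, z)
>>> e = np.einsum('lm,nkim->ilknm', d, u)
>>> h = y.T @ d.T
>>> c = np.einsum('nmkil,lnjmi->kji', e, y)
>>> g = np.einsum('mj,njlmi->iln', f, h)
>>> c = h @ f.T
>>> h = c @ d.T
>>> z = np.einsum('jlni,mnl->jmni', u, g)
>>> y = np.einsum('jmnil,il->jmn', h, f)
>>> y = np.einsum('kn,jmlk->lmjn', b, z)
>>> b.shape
(3, 5)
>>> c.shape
(11, 23, 3, 3, 3)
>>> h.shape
(11, 23, 3, 3, 23)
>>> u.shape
(11, 11, 3, 3)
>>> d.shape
(23, 3)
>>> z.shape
(11, 23, 3, 3)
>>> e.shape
(3, 23, 11, 11, 3)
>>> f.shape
(3, 23)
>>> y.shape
(3, 23, 11, 5)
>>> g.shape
(23, 3, 11)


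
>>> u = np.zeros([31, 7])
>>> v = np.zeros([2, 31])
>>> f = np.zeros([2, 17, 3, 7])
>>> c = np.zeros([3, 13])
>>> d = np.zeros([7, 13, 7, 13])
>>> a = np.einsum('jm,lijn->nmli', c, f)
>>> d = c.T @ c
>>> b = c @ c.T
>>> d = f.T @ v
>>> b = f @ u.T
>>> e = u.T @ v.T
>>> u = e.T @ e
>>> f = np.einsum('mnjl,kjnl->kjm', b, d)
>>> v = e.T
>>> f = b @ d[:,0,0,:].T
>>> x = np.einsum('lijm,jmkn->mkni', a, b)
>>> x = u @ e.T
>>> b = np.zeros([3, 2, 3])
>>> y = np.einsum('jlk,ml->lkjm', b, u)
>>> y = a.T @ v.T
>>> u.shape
(2, 2)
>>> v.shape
(2, 7)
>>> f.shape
(2, 17, 3, 7)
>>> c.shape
(3, 13)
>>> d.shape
(7, 3, 17, 31)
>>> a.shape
(7, 13, 2, 17)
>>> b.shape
(3, 2, 3)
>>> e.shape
(7, 2)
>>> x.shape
(2, 7)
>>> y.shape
(17, 2, 13, 2)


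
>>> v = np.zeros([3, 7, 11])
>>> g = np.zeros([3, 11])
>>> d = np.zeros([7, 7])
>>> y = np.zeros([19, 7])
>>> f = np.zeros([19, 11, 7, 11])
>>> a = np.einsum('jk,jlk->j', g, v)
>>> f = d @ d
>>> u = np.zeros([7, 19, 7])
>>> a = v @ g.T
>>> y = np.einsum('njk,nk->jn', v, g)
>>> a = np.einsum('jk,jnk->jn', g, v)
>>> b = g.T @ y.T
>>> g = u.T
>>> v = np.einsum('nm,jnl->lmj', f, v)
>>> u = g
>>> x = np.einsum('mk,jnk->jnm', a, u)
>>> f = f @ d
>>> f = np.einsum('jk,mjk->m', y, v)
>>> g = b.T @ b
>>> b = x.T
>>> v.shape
(11, 7, 3)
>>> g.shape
(7, 7)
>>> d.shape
(7, 7)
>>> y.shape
(7, 3)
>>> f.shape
(11,)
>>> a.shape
(3, 7)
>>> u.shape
(7, 19, 7)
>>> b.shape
(3, 19, 7)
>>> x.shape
(7, 19, 3)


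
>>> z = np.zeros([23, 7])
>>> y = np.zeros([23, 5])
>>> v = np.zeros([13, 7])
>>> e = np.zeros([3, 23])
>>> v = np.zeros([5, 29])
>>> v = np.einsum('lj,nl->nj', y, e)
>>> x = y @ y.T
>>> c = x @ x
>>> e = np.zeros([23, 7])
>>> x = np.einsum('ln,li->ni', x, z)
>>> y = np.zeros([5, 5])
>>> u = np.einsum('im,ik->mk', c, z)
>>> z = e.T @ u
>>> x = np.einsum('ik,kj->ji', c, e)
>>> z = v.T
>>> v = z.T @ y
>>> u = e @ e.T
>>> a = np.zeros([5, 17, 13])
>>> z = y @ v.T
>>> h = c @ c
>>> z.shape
(5, 3)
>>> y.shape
(5, 5)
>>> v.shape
(3, 5)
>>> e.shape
(23, 7)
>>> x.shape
(7, 23)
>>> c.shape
(23, 23)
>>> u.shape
(23, 23)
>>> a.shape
(5, 17, 13)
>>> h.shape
(23, 23)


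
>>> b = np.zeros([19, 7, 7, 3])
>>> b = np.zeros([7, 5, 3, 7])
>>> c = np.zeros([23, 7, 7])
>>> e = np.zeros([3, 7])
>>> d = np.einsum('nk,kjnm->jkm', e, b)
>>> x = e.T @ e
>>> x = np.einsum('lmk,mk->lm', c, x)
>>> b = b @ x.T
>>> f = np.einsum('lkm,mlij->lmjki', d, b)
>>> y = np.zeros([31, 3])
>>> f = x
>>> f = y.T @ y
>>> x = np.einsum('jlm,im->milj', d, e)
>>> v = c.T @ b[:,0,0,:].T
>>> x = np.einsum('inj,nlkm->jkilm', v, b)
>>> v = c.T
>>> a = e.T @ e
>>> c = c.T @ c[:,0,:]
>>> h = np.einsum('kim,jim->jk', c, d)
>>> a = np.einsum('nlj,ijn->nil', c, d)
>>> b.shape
(7, 5, 3, 23)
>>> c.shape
(7, 7, 7)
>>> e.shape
(3, 7)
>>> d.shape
(5, 7, 7)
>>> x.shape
(7, 3, 7, 5, 23)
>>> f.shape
(3, 3)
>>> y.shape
(31, 3)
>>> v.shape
(7, 7, 23)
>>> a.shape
(7, 5, 7)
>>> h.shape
(5, 7)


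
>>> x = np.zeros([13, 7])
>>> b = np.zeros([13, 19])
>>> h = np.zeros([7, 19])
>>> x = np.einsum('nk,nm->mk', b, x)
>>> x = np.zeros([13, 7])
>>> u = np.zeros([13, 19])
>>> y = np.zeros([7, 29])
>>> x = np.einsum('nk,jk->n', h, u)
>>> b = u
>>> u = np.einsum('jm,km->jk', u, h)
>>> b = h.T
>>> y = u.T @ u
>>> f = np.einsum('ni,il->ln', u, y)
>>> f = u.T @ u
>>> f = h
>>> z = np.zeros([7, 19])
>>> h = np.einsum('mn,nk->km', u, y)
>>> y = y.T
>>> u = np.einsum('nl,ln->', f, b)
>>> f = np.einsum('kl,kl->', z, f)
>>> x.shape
(7,)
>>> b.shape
(19, 7)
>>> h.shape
(7, 13)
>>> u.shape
()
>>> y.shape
(7, 7)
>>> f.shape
()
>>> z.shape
(7, 19)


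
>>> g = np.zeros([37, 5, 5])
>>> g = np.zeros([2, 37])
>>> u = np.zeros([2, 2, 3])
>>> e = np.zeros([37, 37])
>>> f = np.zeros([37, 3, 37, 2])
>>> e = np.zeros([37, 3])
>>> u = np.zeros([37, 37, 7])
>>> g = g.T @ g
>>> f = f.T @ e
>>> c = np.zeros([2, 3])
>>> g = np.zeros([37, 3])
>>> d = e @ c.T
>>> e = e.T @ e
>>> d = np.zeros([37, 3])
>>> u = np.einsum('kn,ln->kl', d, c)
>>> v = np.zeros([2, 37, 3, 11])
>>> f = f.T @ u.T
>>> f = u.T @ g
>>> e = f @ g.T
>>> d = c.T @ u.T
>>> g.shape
(37, 3)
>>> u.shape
(37, 2)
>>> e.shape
(2, 37)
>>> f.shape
(2, 3)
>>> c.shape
(2, 3)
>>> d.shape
(3, 37)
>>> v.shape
(2, 37, 3, 11)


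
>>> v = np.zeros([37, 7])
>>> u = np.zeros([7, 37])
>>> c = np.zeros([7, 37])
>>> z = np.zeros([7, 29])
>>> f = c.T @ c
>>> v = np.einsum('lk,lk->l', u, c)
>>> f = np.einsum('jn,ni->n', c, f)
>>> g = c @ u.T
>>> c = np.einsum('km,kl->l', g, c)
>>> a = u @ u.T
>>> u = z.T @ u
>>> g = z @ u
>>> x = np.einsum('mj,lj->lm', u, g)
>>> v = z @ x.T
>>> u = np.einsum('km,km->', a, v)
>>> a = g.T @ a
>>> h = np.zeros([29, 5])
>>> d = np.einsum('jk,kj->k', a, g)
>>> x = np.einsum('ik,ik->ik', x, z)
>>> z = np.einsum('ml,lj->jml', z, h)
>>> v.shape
(7, 7)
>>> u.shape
()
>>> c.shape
(37,)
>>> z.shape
(5, 7, 29)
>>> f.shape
(37,)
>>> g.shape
(7, 37)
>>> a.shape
(37, 7)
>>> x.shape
(7, 29)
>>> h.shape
(29, 5)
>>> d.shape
(7,)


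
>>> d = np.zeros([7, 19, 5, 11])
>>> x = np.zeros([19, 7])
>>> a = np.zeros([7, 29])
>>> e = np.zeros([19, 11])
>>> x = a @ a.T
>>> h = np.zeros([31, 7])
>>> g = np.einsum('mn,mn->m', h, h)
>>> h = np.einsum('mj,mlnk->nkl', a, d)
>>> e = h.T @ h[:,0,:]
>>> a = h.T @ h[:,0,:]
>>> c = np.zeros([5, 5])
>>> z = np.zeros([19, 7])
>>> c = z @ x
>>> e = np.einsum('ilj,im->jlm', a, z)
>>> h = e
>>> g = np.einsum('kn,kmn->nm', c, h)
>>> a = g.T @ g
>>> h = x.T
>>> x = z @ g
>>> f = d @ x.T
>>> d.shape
(7, 19, 5, 11)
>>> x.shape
(19, 11)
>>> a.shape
(11, 11)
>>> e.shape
(19, 11, 7)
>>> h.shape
(7, 7)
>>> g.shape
(7, 11)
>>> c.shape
(19, 7)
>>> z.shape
(19, 7)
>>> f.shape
(7, 19, 5, 19)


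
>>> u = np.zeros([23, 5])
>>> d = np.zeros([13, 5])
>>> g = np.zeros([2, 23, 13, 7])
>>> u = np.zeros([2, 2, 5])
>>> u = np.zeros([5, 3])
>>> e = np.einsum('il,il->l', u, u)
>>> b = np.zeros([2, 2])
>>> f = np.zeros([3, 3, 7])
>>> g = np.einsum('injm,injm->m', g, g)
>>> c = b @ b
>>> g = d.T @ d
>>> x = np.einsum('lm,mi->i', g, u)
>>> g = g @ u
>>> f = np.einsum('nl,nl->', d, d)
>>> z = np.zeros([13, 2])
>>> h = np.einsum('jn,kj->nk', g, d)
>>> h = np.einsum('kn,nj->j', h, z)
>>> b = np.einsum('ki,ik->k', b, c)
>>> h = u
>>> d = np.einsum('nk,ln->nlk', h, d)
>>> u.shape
(5, 3)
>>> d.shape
(5, 13, 3)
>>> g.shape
(5, 3)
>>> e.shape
(3,)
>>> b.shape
(2,)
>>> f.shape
()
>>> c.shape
(2, 2)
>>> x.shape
(3,)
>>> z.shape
(13, 2)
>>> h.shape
(5, 3)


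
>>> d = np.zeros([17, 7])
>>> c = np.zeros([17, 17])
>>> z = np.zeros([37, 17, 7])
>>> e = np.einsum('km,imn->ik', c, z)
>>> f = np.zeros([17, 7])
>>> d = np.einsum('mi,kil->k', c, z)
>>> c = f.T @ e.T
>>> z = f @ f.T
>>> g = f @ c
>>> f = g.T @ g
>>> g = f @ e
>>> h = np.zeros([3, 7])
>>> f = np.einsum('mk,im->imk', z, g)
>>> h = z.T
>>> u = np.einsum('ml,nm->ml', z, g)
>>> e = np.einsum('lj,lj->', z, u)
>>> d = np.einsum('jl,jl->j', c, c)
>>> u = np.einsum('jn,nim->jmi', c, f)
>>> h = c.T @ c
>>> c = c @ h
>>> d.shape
(7,)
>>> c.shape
(7, 37)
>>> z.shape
(17, 17)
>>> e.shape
()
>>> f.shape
(37, 17, 17)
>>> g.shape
(37, 17)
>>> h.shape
(37, 37)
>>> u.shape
(7, 17, 17)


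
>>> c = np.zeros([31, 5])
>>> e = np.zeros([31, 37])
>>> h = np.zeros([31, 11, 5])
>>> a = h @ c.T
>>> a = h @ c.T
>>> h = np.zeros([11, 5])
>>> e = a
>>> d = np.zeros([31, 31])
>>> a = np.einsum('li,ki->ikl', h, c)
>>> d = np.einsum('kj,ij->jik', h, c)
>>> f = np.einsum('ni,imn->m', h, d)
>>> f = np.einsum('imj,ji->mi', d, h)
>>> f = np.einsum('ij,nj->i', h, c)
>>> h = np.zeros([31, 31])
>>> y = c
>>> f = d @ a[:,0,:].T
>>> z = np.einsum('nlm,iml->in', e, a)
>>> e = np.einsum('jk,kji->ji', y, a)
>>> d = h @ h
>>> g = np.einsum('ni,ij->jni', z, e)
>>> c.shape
(31, 5)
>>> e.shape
(31, 11)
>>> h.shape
(31, 31)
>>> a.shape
(5, 31, 11)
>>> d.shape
(31, 31)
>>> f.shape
(5, 31, 5)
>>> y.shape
(31, 5)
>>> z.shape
(5, 31)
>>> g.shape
(11, 5, 31)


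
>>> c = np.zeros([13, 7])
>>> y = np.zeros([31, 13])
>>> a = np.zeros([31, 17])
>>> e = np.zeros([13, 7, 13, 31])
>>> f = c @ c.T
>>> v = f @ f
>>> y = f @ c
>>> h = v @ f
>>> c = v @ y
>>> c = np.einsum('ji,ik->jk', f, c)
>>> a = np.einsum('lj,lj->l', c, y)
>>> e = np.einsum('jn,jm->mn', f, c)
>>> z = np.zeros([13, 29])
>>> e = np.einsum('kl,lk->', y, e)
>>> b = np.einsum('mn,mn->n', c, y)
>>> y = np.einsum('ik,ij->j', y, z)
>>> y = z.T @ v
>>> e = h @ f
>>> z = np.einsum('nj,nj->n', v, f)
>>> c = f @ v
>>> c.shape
(13, 13)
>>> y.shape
(29, 13)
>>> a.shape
(13,)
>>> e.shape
(13, 13)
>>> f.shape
(13, 13)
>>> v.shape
(13, 13)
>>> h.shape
(13, 13)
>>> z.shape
(13,)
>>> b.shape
(7,)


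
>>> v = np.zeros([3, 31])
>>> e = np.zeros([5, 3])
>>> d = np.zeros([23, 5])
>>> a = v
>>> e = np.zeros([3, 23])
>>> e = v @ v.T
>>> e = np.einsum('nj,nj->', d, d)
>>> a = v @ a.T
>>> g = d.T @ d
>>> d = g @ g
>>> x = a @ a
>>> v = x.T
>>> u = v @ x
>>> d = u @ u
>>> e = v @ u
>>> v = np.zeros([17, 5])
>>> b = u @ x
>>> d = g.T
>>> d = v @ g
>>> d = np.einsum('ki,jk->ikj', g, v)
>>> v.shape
(17, 5)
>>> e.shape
(3, 3)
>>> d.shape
(5, 5, 17)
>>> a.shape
(3, 3)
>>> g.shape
(5, 5)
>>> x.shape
(3, 3)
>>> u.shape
(3, 3)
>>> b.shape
(3, 3)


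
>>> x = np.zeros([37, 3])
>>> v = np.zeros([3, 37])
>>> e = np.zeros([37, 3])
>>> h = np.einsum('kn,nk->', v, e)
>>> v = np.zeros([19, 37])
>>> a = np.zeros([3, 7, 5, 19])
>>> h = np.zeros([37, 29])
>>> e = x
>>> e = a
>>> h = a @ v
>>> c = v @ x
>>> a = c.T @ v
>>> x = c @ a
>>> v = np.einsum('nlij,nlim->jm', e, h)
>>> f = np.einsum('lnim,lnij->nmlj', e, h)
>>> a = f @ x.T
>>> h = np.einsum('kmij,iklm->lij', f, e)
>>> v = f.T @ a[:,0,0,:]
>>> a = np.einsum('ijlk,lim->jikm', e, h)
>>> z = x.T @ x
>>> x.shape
(19, 37)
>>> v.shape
(37, 3, 19, 19)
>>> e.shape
(3, 7, 5, 19)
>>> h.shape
(5, 3, 37)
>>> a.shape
(7, 3, 19, 37)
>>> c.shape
(19, 3)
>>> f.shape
(7, 19, 3, 37)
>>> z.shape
(37, 37)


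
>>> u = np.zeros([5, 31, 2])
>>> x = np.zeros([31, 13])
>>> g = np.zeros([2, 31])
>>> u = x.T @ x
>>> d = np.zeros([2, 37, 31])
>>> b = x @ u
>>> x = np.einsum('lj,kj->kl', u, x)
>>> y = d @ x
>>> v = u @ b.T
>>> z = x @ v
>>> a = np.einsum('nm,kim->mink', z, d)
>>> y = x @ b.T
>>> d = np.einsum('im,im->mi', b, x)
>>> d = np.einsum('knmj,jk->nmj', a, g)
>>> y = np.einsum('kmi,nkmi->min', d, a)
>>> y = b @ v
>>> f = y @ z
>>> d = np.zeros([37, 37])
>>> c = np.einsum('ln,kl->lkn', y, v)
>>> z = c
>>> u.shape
(13, 13)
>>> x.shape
(31, 13)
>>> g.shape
(2, 31)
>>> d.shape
(37, 37)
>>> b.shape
(31, 13)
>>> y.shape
(31, 31)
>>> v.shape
(13, 31)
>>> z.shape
(31, 13, 31)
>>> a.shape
(31, 37, 31, 2)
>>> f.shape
(31, 31)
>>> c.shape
(31, 13, 31)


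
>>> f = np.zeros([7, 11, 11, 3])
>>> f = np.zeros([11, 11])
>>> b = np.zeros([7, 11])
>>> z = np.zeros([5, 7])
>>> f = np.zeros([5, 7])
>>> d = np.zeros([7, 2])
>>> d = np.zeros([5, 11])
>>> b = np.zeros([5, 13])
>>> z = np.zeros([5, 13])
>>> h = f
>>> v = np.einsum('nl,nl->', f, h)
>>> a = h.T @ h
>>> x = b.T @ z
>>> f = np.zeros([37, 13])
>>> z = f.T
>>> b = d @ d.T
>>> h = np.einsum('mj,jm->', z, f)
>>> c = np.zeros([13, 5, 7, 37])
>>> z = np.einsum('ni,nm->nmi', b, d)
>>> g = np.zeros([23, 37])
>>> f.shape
(37, 13)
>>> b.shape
(5, 5)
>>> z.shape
(5, 11, 5)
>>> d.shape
(5, 11)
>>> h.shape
()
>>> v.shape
()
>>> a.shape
(7, 7)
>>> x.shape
(13, 13)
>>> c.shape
(13, 5, 7, 37)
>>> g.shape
(23, 37)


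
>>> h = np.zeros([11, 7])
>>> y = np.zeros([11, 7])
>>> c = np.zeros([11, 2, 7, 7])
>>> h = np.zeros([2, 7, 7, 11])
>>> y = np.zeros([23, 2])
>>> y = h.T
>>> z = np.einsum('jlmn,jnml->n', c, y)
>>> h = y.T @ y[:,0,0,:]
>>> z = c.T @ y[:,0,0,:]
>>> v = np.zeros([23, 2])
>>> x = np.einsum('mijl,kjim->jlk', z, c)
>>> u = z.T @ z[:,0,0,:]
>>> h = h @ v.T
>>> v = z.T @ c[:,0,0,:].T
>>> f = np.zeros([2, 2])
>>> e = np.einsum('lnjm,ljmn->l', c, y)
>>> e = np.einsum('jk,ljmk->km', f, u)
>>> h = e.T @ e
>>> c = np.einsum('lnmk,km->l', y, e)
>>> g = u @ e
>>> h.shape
(7, 7)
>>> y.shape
(11, 7, 7, 2)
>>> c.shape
(11,)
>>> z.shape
(7, 7, 2, 2)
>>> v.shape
(2, 2, 7, 11)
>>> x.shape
(2, 2, 11)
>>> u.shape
(2, 2, 7, 2)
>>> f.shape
(2, 2)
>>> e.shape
(2, 7)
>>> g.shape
(2, 2, 7, 7)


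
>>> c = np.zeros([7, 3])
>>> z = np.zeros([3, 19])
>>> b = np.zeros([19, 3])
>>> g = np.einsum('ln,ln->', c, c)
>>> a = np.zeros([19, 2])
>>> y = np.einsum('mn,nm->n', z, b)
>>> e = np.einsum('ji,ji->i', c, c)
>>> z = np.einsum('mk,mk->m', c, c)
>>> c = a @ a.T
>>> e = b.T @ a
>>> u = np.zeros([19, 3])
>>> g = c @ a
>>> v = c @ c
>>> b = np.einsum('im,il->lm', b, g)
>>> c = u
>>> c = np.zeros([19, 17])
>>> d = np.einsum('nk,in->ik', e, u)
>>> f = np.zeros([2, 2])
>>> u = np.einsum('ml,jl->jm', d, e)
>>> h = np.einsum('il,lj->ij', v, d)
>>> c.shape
(19, 17)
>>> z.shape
(7,)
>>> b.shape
(2, 3)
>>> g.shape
(19, 2)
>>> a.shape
(19, 2)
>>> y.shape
(19,)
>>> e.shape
(3, 2)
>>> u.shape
(3, 19)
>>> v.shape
(19, 19)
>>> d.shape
(19, 2)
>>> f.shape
(2, 2)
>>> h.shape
(19, 2)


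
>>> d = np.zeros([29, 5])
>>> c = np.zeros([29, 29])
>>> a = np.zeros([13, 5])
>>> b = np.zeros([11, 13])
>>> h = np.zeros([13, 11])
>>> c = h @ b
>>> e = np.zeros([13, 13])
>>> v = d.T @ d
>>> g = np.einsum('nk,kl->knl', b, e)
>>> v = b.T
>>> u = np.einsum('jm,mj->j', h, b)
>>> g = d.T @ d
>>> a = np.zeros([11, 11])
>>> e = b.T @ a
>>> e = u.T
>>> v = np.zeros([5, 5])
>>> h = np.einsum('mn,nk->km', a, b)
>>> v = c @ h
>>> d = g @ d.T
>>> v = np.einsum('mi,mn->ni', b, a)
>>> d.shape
(5, 29)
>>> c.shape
(13, 13)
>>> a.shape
(11, 11)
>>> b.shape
(11, 13)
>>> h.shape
(13, 11)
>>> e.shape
(13,)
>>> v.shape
(11, 13)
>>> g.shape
(5, 5)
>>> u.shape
(13,)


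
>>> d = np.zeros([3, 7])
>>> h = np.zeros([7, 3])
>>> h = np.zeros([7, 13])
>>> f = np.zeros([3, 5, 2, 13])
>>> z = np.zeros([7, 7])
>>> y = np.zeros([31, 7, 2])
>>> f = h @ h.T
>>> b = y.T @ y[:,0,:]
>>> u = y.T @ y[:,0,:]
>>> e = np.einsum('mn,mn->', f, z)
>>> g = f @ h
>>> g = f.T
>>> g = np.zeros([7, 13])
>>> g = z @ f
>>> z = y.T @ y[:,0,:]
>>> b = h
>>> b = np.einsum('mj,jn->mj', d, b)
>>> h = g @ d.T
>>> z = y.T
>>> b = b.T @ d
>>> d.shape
(3, 7)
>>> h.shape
(7, 3)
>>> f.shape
(7, 7)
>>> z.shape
(2, 7, 31)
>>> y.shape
(31, 7, 2)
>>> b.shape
(7, 7)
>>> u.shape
(2, 7, 2)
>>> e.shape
()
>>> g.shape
(7, 7)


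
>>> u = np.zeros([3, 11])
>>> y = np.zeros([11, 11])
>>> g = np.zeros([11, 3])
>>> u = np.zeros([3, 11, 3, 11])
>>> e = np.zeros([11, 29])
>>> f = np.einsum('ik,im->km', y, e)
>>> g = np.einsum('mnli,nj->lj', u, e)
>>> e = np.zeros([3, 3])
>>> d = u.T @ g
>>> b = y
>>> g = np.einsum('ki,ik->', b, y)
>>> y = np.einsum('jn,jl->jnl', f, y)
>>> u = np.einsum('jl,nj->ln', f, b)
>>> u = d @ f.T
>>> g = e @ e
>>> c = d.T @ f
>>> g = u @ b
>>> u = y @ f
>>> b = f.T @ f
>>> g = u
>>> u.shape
(11, 29, 29)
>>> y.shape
(11, 29, 11)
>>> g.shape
(11, 29, 29)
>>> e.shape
(3, 3)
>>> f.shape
(11, 29)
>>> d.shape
(11, 3, 11, 29)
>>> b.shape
(29, 29)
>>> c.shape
(29, 11, 3, 29)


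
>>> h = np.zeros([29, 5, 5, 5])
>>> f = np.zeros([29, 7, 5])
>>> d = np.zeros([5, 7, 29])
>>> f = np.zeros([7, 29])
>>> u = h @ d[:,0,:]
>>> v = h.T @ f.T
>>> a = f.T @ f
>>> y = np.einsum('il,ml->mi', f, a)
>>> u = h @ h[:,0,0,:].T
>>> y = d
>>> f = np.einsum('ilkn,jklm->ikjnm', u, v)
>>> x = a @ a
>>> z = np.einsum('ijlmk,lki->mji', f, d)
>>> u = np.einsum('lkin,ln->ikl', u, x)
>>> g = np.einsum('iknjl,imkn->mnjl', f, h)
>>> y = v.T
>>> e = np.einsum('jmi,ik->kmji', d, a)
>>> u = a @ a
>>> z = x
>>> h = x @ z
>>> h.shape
(29, 29)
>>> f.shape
(29, 5, 5, 29, 7)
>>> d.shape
(5, 7, 29)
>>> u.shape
(29, 29)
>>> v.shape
(5, 5, 5, 7)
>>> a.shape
(29, 29)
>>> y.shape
(7, 5, 5, 5)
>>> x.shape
(29, 29)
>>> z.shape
(29, 29)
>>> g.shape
(5, 5, 29, 7)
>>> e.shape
(29, 7, 5, 29)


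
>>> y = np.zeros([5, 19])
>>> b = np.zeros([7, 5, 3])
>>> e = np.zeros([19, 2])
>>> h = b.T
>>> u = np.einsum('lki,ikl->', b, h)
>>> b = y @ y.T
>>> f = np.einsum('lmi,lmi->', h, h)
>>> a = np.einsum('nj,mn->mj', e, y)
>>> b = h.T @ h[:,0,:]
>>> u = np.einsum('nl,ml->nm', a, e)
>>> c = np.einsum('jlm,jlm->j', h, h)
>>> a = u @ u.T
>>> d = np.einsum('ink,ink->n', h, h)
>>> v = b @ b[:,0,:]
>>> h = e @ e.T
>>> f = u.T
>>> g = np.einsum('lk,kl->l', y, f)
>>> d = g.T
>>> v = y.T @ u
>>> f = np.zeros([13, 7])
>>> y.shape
(5, 19)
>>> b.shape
(7, 5, 7)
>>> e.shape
(19, 2)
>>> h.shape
(19, 19)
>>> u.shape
(5, 19)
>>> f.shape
(13, 7)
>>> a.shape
(5, 5)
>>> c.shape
(3,)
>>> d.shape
(5,)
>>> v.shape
(19, 19)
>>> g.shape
(5,)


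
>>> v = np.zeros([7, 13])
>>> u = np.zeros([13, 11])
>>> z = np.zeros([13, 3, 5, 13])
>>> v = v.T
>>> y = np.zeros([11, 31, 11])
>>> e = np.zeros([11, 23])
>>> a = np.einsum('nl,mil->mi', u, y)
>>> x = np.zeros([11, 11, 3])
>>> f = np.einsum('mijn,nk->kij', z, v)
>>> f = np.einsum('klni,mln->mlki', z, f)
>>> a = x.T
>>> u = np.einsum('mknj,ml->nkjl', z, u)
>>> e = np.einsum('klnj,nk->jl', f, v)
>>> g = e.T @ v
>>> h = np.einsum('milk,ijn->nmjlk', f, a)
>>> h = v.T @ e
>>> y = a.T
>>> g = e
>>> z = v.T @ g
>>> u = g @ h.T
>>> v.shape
(13, 7)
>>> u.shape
(13, 7)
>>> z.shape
(7, 3)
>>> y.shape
(11, 11, 3)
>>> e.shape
(13, 3)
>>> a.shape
(3, 11, 11)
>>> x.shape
(11, 11, 3)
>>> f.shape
(7, 3, 13, 13)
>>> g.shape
(13, 3)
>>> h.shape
(7, 3)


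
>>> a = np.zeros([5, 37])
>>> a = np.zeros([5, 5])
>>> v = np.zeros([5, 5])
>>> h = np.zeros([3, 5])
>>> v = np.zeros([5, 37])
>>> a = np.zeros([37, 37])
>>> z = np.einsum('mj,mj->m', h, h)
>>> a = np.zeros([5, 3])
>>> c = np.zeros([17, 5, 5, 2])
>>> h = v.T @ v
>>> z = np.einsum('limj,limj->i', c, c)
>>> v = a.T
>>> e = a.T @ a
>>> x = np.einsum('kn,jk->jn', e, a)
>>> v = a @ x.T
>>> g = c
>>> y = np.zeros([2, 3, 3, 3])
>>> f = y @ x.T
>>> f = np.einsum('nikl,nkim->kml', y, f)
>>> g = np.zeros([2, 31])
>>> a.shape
(5, 3)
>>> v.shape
(5, 5)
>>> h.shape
(37, 37)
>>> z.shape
(5,)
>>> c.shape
(17, 5, 5, 2)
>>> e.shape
(3, 3)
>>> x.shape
(5, 3)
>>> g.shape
(2, 31)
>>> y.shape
(2, 3, 3, 3)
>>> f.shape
(3, 5, 3)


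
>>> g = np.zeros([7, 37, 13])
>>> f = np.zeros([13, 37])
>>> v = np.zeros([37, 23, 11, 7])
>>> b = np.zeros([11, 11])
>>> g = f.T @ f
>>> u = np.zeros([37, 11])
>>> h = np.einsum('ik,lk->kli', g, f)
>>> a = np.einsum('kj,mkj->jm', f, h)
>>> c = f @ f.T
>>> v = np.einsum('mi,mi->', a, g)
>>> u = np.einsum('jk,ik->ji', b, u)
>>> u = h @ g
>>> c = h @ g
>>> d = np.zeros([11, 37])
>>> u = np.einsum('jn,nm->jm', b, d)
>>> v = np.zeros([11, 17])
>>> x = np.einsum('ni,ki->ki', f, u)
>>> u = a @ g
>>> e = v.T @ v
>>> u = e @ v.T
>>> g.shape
(37, 37)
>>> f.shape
(13, 37)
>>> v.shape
(11, 17)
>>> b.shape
(11, 11)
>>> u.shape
(17, 11)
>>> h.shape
(37, 13, 37)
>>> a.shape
(37, 37)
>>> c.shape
(37, 13, 37)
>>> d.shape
(11, 37)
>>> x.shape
(11, 37)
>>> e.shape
(17, 17)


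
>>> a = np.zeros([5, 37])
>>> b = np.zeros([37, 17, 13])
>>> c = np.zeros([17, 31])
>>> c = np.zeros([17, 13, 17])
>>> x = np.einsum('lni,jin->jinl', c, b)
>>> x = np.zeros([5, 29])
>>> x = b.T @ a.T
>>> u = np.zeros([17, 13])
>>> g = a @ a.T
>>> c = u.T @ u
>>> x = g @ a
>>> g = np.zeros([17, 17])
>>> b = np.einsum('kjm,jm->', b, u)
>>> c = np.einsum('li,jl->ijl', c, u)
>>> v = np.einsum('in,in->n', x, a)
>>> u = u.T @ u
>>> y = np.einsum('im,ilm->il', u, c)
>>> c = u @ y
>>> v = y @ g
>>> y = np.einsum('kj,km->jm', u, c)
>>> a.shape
(5, 37)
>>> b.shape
()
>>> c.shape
(13, 17)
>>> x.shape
(5, 37)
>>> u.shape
(13, 13)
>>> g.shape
(17, 17)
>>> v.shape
(13, 17)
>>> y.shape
(13, 17)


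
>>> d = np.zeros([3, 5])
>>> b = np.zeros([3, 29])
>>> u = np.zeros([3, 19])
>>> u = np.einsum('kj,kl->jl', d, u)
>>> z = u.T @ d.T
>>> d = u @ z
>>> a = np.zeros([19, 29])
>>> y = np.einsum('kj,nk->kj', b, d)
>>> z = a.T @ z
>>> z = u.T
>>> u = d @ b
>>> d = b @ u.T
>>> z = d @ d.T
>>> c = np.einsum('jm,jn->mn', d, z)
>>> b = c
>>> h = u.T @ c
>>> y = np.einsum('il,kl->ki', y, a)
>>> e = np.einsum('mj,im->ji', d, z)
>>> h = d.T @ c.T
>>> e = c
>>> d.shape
(3, 5)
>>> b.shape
(5, 3)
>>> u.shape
(5, 29)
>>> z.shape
(3, 3)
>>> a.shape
(19, 29)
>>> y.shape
(19, 3)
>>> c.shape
(5, 3)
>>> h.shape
(5, 5)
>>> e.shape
(5, 3)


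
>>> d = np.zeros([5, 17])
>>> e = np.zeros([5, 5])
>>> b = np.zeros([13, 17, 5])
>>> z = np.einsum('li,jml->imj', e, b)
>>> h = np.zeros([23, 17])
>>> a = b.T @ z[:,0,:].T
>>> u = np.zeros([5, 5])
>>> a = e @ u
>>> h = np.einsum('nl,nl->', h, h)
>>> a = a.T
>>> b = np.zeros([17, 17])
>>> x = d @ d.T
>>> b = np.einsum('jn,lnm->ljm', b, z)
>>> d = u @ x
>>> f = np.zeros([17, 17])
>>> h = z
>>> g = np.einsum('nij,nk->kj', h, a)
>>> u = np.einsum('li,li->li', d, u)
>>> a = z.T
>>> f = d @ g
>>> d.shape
(5, 5)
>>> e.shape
(5, 5)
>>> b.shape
(5, 17, 13)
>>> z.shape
(5, 17, 13)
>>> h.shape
(5, 17, 13)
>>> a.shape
(13, 17, 5)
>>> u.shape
(5, 5)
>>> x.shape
(5, 5)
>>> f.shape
(5, 13)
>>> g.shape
(5, 13)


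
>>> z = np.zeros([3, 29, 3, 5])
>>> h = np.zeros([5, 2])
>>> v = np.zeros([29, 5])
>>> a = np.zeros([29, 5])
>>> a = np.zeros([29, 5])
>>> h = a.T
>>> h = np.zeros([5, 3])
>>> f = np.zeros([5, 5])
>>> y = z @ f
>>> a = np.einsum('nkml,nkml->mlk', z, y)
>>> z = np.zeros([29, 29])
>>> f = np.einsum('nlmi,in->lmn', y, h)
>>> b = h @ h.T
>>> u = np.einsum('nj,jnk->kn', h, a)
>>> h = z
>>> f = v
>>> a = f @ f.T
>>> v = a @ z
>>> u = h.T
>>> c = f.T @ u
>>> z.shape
(29, 29)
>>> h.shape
(29, 29)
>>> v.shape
(29, 29)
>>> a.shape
(29, 29)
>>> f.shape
(29, 5)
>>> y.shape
(3, 29, 3, 5)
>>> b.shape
(5, 5)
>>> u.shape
(29, 29)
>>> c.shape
(5, 29)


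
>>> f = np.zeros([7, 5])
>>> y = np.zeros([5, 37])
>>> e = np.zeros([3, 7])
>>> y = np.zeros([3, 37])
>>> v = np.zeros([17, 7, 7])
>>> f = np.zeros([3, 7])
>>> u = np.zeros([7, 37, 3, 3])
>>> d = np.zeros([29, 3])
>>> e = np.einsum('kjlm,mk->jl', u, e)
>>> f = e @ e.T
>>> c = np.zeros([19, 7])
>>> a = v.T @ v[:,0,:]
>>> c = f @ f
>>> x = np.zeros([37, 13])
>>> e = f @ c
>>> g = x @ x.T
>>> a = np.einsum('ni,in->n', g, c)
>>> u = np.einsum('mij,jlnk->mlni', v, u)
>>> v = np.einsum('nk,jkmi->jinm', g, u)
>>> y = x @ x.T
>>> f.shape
(37, 37)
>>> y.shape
(37, 37)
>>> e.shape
(37, 37)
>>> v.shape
(17, 7, 37, 3)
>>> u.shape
(17, 37, 3, 7)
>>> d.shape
(29, 3)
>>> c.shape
(37, 37)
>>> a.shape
(37,)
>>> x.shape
(37, 13)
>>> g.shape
(37, 37)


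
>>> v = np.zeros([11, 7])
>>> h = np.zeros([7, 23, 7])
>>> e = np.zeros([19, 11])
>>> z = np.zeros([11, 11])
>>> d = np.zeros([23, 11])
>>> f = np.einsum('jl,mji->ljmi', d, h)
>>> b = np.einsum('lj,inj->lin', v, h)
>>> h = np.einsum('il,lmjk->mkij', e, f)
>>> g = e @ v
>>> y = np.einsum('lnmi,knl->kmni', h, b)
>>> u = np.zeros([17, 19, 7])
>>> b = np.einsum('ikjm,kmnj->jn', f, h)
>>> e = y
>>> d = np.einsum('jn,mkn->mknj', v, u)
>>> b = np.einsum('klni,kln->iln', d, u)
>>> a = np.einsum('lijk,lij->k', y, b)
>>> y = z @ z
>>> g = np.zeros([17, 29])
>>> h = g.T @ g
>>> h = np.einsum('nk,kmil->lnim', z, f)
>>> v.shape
(11, 7)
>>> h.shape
(7, 11, 7, 23)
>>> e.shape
(11, 19, 7, 7)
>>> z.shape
(11, 11)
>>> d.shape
(17, 19, 7, 11)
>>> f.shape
(11, 23, 7, 7)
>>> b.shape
(11, 19, 7)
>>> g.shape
(17, 29)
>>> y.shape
(11, 11)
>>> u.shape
(17, 19, 7)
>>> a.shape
(7,)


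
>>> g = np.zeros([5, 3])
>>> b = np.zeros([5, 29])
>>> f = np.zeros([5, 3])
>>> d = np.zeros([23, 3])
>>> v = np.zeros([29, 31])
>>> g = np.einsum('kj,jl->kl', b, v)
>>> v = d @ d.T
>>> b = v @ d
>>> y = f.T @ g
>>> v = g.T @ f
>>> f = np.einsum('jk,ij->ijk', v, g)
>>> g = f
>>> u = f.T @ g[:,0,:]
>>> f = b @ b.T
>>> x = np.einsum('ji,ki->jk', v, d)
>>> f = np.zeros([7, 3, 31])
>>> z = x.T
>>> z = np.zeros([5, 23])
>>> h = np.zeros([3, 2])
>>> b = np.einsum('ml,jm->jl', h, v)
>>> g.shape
(5, 31, 3)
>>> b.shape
(31, 2)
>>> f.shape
(7, 3, 31)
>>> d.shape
(23, 3)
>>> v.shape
(31, 3)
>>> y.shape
(3, 31)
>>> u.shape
(3, 31, 3)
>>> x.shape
(31, 23)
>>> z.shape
(5, 23)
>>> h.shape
(3, 2)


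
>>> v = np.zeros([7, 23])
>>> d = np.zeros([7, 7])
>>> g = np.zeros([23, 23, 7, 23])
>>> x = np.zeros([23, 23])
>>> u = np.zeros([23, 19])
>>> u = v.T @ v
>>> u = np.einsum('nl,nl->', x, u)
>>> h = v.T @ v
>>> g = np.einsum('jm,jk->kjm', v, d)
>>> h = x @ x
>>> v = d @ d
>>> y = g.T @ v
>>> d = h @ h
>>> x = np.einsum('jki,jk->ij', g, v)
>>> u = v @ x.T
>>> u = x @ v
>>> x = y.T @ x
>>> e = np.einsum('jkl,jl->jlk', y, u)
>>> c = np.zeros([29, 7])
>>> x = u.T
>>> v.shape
(7, 7)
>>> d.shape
(23, 23)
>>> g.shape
(7, 7, 23)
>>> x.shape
(7, 23)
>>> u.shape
(23, 7)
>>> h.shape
(23, 23)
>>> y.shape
(23, 7, 7)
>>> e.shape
(23, 7, 7)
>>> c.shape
(29, 7)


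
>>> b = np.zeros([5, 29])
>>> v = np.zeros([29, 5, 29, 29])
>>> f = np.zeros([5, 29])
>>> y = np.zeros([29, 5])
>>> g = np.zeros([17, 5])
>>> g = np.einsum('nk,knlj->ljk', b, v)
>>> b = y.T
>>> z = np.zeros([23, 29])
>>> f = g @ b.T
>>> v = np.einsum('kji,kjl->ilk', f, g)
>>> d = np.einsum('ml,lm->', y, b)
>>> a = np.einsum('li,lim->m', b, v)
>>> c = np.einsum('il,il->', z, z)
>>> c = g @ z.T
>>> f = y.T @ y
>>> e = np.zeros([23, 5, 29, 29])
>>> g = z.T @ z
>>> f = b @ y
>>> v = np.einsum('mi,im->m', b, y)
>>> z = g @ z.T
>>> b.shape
(5, 29)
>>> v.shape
(5,)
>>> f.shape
(5, 5)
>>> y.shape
(29, 5)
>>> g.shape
(29, 29)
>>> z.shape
(29, 23)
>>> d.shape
()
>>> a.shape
(29,)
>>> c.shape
(29, 29, 23)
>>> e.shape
(23, 5, 29, 29)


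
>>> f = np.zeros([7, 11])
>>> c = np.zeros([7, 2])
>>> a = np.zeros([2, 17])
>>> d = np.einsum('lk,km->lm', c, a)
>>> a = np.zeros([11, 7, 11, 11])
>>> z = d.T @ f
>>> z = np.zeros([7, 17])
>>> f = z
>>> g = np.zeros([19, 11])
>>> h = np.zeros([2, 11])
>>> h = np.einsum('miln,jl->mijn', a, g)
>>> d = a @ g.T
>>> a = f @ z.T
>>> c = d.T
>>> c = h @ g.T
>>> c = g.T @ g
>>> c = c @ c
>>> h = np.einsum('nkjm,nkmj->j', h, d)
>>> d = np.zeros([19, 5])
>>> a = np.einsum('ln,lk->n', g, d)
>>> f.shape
(7, 17)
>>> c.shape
(11, 11)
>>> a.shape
(11,)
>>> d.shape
(19, 5)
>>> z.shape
(7, 17)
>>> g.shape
(19, 11)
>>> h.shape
(19,)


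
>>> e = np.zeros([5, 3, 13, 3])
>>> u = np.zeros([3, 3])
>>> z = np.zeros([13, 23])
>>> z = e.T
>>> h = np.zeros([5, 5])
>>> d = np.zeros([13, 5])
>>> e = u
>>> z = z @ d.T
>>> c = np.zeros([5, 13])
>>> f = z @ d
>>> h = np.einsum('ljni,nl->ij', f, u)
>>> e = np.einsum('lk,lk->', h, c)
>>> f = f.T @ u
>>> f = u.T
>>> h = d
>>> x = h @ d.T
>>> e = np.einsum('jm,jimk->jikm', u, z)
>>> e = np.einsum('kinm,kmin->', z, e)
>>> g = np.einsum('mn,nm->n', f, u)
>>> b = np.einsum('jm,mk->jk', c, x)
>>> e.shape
()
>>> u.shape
(3, 3)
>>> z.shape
(3, 13, 3, 13)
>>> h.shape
(13, 5)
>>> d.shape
(13, 5)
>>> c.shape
(5, 13)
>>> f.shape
(3, 3)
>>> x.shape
(13, 13)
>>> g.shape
(3,)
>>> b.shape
(5, 13)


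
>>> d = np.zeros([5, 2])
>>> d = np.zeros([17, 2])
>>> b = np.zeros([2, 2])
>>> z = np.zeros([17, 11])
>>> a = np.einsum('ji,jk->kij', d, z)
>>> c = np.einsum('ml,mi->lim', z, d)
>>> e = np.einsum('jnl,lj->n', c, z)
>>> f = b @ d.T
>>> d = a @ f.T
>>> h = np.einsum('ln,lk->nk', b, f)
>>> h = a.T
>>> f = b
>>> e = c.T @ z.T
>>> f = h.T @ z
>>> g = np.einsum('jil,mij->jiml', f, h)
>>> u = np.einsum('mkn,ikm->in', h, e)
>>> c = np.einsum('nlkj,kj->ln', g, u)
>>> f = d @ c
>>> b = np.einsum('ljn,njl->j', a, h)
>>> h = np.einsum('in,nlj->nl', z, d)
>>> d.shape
(11, 2, 2)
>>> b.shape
(2,)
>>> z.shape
(17, 11)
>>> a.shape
(11, 2, 17)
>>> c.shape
(2, 11)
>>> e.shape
(17, 2, 17)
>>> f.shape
(11, 2, 11)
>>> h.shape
(11, 2)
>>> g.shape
(11, 2, 17, 11)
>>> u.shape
(17, 11)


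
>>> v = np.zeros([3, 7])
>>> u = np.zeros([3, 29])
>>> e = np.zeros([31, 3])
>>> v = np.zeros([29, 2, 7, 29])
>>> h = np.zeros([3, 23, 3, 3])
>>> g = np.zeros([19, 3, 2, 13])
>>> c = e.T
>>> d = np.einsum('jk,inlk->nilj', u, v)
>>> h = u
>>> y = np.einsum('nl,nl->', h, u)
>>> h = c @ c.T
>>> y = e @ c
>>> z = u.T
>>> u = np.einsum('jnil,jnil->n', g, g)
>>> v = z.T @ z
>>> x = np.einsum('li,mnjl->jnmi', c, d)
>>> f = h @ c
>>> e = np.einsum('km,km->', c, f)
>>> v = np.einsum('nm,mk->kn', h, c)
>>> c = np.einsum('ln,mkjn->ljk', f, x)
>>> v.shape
(31, 3)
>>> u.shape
(3,)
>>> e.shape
()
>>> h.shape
(3, 3)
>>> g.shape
(19, 3, 2, 13)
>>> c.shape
(3, 2, 29)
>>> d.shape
(2, 29, 7, 3)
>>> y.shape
(31, 31)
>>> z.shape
(29, 3)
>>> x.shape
(7, 29, 2, 31)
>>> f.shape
(3, 31)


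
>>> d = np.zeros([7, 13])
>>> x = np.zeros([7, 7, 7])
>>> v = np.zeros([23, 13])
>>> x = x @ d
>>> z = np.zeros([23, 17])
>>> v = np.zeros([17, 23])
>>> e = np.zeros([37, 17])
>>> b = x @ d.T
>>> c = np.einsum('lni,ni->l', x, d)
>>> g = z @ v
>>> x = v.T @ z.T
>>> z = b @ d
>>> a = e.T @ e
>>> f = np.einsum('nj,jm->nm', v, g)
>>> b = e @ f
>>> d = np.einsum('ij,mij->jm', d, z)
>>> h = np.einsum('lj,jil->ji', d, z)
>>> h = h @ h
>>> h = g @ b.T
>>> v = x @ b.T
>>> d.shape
(13, 7)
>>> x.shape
(23, 23)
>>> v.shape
(23, 37)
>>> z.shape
(7, 7, 13)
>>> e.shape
(37, 17)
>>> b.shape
(37, 23)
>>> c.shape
(7,)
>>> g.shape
(23, 23)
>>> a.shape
(17, 17)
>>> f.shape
(17, 23)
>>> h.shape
(23, 37)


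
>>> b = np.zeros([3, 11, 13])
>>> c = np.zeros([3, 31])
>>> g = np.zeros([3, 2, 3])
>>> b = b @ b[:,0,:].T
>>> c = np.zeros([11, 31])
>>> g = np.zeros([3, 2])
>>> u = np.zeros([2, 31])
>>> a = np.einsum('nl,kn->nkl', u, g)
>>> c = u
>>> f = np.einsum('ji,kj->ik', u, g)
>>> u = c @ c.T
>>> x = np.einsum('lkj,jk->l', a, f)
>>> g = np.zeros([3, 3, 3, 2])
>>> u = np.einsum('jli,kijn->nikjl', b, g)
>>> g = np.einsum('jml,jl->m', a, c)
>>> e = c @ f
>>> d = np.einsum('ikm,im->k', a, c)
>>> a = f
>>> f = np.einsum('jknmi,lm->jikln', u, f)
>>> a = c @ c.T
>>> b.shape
(3, 11, 3)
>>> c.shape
(2, 31)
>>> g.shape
(3,)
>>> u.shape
(2, 3, 3, 3, 11)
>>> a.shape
(2, 2)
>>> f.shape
(2, 11, 3, 31, 3)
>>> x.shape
(2,)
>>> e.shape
(2, 3)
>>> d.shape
(3,)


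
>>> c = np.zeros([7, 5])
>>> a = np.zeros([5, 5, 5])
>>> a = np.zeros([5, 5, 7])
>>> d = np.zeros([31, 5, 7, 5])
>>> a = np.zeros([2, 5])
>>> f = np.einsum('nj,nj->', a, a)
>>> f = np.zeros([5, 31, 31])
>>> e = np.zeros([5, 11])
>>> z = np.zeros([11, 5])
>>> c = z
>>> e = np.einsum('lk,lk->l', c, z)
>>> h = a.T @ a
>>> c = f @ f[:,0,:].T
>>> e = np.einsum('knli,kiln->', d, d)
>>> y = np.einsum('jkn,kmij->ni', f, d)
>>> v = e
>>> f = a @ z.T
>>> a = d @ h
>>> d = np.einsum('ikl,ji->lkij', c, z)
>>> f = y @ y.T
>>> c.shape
(5, 31, 5)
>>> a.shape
(31, 5, 7, 5)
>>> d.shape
(5, 31, 5, 11)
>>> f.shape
(31, 31)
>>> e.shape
()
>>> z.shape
(11, 5)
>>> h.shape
(5, 5)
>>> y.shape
(31, 7)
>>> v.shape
()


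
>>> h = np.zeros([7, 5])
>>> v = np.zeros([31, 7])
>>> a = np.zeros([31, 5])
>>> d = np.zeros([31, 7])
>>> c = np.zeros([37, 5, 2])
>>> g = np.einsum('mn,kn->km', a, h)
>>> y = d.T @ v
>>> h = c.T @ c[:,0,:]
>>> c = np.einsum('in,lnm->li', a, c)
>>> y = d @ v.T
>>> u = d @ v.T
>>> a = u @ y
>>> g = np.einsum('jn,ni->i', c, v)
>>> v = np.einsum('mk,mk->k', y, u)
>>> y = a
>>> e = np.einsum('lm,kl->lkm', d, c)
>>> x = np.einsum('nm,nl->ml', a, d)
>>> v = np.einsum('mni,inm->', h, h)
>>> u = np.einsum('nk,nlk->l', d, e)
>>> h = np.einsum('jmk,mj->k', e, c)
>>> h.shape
(7,)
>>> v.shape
()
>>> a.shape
(31, 31)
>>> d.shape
(31, 7)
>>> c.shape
(37, 31)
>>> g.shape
(7,)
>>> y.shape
(31, 31)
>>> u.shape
(37,)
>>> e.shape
(31, 37, 7)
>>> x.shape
(31, 7)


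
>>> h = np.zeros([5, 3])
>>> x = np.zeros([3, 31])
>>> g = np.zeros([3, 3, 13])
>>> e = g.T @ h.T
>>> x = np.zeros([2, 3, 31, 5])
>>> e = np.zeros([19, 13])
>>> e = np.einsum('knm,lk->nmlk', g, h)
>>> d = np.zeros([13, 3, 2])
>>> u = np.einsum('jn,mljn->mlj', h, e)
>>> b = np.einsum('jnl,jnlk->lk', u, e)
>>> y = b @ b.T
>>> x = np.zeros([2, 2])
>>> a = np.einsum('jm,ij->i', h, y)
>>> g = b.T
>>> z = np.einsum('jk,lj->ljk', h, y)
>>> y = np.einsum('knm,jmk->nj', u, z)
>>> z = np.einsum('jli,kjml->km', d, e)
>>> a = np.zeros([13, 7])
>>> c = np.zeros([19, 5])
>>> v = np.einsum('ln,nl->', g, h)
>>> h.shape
(5, 3)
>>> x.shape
(2, 2)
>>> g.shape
(3, 5)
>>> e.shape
(3, 13, 5, 3)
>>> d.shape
(13, 3, 2)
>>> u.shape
(3, 13, 5)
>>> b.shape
(5, 3)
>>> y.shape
(13, 5)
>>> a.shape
(13, 7)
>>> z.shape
(3, 5)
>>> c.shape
(19, 5)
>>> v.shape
()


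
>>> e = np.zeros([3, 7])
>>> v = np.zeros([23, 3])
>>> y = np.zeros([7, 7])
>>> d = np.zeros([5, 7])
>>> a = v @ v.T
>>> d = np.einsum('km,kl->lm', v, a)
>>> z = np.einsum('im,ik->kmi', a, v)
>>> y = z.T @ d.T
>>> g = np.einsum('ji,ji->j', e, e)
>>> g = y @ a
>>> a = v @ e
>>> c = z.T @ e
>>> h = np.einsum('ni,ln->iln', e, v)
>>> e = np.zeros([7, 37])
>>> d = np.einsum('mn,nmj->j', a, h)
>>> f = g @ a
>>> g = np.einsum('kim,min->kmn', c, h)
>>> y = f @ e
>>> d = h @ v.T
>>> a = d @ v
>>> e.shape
(7, 37)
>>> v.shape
(23, 3)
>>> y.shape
(23, 23, 37)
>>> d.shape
(7, 23, 23)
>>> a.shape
(7, 23, 3)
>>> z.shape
(3, 23, 23)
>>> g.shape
(23, 7, 3)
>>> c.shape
(23, 23, 7)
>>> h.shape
(7, 23, 3)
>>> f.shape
(23, 23, 7)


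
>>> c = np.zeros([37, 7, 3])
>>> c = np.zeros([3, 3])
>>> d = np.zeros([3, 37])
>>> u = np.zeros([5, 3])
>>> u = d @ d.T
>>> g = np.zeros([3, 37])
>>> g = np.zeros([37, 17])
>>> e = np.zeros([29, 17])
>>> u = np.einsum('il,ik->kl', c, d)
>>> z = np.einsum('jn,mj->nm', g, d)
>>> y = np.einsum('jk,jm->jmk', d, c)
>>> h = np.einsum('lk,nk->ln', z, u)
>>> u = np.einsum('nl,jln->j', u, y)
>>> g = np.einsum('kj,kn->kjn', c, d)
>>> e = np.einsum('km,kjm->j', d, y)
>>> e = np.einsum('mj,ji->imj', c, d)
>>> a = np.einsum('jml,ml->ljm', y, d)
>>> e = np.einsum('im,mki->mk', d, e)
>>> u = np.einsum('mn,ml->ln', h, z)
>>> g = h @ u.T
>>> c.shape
(3, 3)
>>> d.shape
(3, 37)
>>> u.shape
(3, 37)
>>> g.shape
(17, 3)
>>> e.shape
(37, 3)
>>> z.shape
(17, 3)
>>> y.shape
(3, 3, 37)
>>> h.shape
(17, 37)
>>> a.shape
(37, 3, 3)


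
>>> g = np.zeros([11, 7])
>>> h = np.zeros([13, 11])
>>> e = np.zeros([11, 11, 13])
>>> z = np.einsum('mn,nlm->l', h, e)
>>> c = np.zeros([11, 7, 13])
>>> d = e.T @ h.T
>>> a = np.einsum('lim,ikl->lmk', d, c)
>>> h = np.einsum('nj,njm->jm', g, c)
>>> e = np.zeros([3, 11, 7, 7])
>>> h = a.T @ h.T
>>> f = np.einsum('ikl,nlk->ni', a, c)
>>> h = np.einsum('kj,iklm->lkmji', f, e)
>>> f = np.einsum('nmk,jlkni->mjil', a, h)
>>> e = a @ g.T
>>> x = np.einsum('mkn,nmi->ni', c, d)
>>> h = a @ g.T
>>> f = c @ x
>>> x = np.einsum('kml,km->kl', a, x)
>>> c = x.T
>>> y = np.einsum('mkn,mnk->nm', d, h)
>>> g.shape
(11, 7)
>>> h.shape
(13, 13, 11)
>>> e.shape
(13, 13, 11)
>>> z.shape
(11,)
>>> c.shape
(7, 13)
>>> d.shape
(13, 11, 13)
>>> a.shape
(13, 13, 7)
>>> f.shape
(11, 7, 13)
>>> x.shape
(13, 7)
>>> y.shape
(13, 13)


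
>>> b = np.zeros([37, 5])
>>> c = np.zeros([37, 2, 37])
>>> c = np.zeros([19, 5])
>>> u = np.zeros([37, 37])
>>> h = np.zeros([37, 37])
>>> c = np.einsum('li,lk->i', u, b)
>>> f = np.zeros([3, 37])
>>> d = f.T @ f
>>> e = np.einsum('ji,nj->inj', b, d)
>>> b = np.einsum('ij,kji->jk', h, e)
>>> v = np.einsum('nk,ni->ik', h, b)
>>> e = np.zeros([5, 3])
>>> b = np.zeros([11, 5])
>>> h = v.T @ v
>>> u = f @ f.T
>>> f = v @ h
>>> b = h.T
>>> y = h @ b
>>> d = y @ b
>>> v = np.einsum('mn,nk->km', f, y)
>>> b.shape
(37, 37)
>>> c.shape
(37,)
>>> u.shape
(3, 3)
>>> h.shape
(37, 37)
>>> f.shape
(5, 37)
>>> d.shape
(37, 37)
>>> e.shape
(5, 3)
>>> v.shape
(37, 5)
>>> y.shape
(37, 37)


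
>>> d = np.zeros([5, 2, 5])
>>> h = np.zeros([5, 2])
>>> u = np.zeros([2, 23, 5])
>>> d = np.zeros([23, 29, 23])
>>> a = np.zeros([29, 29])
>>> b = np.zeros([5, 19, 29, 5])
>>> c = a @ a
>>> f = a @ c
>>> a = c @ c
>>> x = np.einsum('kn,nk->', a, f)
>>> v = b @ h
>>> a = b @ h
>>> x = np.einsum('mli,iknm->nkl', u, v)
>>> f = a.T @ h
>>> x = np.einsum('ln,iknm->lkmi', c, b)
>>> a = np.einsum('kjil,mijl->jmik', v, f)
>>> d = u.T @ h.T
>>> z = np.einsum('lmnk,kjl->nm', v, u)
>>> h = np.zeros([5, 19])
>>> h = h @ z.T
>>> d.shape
(5, 23, 5)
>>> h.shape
(5, 29)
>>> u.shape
(2, 23, 5)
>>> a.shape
(19, 2, 29, 5)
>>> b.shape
(5, 19, 29, 5)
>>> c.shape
(29, 29)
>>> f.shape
(2, 29, 19, 2)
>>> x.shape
(29, 19, 5, 5)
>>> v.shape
(5, 19, 29, 2)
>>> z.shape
(29, 19)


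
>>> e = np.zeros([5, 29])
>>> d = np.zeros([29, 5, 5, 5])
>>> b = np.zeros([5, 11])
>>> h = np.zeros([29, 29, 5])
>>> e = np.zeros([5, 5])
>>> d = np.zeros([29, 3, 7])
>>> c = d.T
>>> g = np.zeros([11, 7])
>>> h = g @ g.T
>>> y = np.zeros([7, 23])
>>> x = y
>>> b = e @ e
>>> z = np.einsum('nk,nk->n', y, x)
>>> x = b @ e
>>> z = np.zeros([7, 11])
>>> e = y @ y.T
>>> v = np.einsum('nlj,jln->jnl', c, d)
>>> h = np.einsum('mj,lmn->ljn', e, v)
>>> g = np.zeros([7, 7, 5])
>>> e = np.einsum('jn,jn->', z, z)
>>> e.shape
()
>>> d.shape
(29, 3, 7)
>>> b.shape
(5, 5)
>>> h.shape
(29, 7, 3)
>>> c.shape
(7, 3, 29)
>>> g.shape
(7, 7, 5)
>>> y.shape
(7, 23)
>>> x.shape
(5, 5)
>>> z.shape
(7, 11)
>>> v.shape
(29, 7, 3)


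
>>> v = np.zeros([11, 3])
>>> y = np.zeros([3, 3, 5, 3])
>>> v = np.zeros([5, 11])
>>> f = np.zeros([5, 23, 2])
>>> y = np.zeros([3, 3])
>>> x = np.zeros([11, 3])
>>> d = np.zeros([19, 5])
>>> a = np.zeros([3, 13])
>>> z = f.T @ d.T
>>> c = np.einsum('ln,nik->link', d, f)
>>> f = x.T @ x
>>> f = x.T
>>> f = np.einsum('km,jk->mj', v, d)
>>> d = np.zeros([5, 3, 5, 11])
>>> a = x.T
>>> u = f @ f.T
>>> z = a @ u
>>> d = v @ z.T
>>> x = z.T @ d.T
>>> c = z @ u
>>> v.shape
(5, 11)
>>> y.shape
(3, 3)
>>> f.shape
(11, 19)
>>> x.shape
(11, 5)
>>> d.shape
(5, 3)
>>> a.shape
(3, 11)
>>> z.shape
(3, 11)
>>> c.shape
(3, 11)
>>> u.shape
(11, 11)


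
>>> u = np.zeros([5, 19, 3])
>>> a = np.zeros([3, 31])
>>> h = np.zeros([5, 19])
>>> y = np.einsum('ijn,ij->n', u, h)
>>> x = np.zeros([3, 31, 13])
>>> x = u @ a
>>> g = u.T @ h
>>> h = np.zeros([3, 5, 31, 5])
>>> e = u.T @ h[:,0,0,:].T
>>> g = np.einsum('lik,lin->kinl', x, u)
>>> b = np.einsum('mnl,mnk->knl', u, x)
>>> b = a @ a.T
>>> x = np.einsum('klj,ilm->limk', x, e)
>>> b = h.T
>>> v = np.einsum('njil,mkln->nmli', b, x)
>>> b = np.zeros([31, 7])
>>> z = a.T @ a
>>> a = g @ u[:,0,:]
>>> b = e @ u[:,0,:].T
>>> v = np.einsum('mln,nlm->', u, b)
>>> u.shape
(5, 19, 3)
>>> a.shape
(31, 19, 3, 3)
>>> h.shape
(3, 5, 31, 5)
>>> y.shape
(3,)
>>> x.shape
(19, 3, 3, 5)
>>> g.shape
(31, 19, 3, 5)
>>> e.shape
(3, 19, 3)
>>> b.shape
(3, 19, 5)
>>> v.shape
()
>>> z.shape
(31, 31)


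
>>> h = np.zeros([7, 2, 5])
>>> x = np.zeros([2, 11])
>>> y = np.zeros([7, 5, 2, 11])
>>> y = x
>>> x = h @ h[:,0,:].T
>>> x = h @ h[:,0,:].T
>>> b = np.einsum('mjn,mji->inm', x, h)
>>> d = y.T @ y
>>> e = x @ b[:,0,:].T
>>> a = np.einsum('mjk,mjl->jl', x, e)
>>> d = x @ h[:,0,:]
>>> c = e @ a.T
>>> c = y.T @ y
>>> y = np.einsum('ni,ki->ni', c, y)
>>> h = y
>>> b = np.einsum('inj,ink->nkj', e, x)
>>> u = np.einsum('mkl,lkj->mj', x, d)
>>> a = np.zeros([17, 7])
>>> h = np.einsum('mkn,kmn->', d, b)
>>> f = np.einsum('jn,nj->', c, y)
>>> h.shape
()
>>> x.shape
(7, 2, 7)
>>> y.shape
(11, 11)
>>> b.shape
(2, 7, 5)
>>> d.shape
(7, 2, 5)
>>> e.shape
(7, 2, 5)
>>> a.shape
(17, 7)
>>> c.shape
(11, 11)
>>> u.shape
(7, 5)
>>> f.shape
()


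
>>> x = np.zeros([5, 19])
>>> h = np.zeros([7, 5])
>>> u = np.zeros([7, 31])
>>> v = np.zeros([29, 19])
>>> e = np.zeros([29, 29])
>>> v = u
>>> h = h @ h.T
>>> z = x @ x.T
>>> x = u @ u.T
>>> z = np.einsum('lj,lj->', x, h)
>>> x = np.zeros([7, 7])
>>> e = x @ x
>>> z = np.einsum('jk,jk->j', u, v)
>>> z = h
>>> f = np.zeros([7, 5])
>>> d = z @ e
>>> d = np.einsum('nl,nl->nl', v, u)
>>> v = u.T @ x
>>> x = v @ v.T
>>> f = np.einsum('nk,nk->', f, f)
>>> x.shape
(31, 31)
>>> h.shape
(7, 7)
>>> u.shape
(7, 31)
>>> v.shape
(31, 7)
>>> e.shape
(7, 7)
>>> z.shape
(7, 7)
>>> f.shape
()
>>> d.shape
(7, 31)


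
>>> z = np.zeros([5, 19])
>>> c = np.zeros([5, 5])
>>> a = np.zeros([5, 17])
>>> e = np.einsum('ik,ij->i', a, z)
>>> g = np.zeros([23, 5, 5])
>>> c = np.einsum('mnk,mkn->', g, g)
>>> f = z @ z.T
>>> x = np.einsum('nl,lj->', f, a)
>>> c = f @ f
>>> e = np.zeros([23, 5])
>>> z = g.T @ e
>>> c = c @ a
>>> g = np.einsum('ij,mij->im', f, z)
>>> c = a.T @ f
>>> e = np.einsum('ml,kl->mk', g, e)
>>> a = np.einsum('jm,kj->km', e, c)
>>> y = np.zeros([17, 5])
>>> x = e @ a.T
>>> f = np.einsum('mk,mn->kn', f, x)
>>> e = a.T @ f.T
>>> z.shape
(5, 5, 5)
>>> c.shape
(17, 5)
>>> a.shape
(17, 23)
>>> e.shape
(23, 5)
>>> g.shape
(5, 5)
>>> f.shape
(5, 17)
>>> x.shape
(5, 17)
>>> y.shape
(17, 5)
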